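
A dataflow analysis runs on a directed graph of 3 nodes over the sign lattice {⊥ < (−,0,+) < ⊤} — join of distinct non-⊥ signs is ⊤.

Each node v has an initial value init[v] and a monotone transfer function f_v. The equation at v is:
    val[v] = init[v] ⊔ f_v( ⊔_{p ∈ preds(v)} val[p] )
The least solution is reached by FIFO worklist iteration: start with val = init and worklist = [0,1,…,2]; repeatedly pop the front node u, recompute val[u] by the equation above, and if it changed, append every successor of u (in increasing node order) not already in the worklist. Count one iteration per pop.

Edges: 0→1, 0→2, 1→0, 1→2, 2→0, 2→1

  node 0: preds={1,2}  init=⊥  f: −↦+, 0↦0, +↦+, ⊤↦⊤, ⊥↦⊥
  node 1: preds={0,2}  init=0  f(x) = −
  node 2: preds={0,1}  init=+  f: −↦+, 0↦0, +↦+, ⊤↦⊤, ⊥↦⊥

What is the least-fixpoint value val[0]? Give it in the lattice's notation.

⊤

Iteration log — 5 steps:
  step 1. node 0  ⊔preds=⊤  new=⊤  old=⊥  +wl: 
  step 2. node 1  ⊔preds=⊤  new=⊤  old=0  +wl: 0
  step 3. node 2  ⊔preds=⊤  new=⊤  old=+  +wl: 1
  step 4. node 0  ⊔preds=⊤  new=⊤  stable
  step 5. node 1  ⊔preds=⊤  new=⊤  stable

Least fixpoint reached:
  node 0: ⊤
  node 1: ⊤
  node 2: ⊤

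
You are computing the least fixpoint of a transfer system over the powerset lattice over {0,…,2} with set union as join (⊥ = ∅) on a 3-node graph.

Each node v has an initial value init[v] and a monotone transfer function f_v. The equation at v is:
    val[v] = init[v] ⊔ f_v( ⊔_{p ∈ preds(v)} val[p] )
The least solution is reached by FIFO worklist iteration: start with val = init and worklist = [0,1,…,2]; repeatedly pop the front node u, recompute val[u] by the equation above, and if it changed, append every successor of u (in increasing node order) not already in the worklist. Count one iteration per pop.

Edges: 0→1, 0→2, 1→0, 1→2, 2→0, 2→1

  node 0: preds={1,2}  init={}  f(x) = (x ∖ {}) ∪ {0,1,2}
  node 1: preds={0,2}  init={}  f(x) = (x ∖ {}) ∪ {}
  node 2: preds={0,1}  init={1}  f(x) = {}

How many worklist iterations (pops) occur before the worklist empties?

4

Iteration log — 4 steps:
  step 1. node 0  ⊔preds={1}  new={0,1,2}  old={}  +wl: 
  step 2. node 1  ⊔preds={0,1,2}  new={0,1,2}  old={}  +wl: 0
  step 3. node 2  ⊔preds={0,1,2}  new={1}  stable
  step 4. node 0  ⊔preds={0,1,2}  new={0,1,2}  stable

Least fixpoint reached:
  node 0: {0,1,2}
  node 1: {0,1,2}
  node 2: {1}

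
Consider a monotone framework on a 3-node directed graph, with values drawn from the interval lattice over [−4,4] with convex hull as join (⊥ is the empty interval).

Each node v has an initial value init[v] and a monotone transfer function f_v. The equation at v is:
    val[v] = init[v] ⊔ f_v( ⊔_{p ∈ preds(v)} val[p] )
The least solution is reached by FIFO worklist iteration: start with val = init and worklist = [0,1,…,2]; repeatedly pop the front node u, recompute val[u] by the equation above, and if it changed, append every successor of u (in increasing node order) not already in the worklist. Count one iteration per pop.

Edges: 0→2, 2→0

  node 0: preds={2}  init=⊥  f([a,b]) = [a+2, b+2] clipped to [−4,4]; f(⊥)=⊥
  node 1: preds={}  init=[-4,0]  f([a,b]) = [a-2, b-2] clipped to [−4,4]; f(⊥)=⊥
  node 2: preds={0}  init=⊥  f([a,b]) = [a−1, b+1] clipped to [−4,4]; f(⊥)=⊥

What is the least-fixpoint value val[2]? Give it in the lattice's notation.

⊥

Trace (3 dequeues):
  [1] u=0 | in ⊥ | out ⊥ | ==
  [2] u=1 | in ⊥ | out [-4,0] | ==
  [3] u=2 | in ⊥ | out ⊥ | ==

Converged values:
  [0] ⊥
  [1] [-4,0]
  [2] ⊥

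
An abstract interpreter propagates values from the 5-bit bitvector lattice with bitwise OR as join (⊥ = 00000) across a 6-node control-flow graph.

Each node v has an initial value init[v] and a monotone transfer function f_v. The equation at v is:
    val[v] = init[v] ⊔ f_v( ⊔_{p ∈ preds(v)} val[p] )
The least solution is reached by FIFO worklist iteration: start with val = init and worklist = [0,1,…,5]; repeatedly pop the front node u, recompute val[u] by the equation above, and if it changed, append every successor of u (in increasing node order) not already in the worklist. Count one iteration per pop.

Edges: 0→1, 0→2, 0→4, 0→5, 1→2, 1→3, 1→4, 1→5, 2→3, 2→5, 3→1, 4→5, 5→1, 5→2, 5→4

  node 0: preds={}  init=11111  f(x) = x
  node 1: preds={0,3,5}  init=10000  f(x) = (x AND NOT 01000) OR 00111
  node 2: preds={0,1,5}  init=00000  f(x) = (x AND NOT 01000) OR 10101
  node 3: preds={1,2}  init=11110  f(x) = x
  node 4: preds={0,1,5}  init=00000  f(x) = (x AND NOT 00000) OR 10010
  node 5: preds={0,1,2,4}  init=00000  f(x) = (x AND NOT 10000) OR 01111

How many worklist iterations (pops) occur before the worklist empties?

Worklist (9 pops):
  #1 pop 0: in=00000 → 11111 (no change)
  #2 pop 1: in=11111 → 10111 (was 10000); enqueue []
  #3 pop 2: in=11111 → 10111 (was 00000); enqueue []
  #4 pop 3: in=10111 → 11111 (was 11110); enqueue [1]
  #5 pop 4: in=11111 → 11111 (was 00000); enqueue []
  #6 pop 5: in=11111 → 01111 (was 00000); enqueue [2,4]
  #7 pop 1: in=11111 → 10111 (no change)
  #8 pop 2: in=11111 → 10111 (no change)
  #9 pop 4: in=11111 → 11111 (no change)

Fixpoint:
  val[0] = 11111
  val[1] = 10111
  val[2] = 10111
  val[3] = 11111
  val[4] = 11111
  val[5] = 01111

9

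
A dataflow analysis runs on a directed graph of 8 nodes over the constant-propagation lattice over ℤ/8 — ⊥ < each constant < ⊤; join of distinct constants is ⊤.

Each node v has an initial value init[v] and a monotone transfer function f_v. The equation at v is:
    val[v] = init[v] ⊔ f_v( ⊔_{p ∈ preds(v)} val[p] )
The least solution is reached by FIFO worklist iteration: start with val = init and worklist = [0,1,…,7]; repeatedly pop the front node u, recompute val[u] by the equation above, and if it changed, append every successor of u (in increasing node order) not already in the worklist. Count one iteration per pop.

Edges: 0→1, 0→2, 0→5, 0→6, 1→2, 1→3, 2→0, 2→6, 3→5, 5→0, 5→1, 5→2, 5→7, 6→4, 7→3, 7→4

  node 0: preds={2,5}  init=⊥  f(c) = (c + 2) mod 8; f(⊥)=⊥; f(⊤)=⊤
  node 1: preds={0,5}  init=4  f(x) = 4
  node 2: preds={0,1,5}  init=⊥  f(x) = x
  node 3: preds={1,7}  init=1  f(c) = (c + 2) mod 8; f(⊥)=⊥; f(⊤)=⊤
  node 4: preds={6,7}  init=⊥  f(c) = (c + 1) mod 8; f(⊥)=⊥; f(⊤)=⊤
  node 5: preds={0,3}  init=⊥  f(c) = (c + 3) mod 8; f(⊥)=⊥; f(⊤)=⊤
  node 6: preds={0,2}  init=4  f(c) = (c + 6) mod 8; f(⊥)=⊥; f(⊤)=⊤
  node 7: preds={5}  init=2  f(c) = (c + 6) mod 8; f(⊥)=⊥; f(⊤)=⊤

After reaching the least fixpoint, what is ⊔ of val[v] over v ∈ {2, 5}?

Trace (16 dequeues):
  [1] u=0 | in ⊥ | out ⊥ | ==
  [2] u=1 | in ⊥ | out 4 | ==
  [3] u=2 | in 4 | out 4 | prev ⊥ | push {0}
  [4] u=3 | in ⊤ | out ⊤ | prev 1 | push {}
  [5] u=4 | in ⊤ | out ⊤ | prev ⊥ | push {}
  [6] u=5 | in ⊤ | out ⊤ | prev ⊥ | push {1,2}
  [7] u=6 | in 4 | out ⊤ | prev 4 | push {4}
  [8] u=7 | in ⊤ | out ⊤ | prev 2 | push {3}
  [9] u=0 | in ⊤ | out ⊤ | prev ⊥ | push {5,6}
  [10] u=1 | in ⊤ | out 4 | ==
  [11] u=2 | in ⊤ | out ⊤ | prev 4 | push {0}
  [12] u=4 | in ⊤ | out ⊤ | ==
  [13] u=3 | in ⊤ | out ⊤ | ==
  [14] u=5 | in ⊤ | out ⊤ | ==
  [15] u=6 | in ⊤ | out ⊤ | ==
  [16] u=0 | in ⊤ | out ⊤ | ==

Converged values:
  [0] ⊤
  [1] 4
  [2] ⊤
  [3] ⊤
  [4] ⊤
  [5] ⊤
  [6] ⊤
  [7] ⊤

⊤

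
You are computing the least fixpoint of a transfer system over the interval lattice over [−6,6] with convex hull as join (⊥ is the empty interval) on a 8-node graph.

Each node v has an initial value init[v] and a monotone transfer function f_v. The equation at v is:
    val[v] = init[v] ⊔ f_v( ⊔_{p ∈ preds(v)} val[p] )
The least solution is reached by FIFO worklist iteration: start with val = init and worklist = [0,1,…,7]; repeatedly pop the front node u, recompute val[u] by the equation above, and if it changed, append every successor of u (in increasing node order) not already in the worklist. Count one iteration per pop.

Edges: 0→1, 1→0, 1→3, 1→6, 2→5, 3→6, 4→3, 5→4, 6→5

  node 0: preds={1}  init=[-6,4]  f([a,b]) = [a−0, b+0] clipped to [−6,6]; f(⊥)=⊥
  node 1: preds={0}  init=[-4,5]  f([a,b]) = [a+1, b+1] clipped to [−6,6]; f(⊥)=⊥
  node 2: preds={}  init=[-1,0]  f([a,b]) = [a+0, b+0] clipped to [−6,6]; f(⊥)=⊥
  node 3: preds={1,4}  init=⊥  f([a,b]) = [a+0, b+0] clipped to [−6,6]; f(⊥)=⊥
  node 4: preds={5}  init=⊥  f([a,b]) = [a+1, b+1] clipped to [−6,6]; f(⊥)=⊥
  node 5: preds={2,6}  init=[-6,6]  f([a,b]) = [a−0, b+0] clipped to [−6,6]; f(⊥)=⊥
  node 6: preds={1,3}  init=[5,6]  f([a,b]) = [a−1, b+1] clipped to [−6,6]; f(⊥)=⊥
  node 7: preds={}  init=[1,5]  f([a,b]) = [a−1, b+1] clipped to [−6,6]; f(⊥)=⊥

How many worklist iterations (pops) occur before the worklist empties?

Iteration log — 12 steps:
  step 1. node 0  ⊔preds=[-4,5]  new=[-6,5]  old=[-6,4]  +wl: 
  step 2. node 1  ⊔preds=[-6,5]  new=[-5,6]  old=[-4,5]  +wl: 0
  step 3. node 2  ⊔preds=⊥  new=[-1,0]  stable
  step 4. node 3  ⊔preds=[-5,6]  new=[-5,6]  old=⊥  +wl: 
  step 5. node 4  ⊔preds=[-6,6]  new=[-5,6]  old=⊥  +wl: 3
  step 6. node 5  ⊔preds=[-1,6]  new=[-6,6]  stable
  step 7. node 6  ⊔preds=[-5,6]  new=[-6,6]  old=[5,6]  +wl: 5
  step 8. node 7  ⊔preds=⊥  new=[1,5]  stable
  step 9. node 0  ⊔preds=[-5,6]  new=[-6,6]  old=[-6,5]  +wl: 1
  step 10. node 3  ⊔preds=[-5,6]  new=[-5,6]  stable
  step 11. node 5  ⊔preds=[-6,6]  new=[-6,6]  stable
  step 12. node 1  ⊔preds=[-6,6]  new=[-5,6]  stable

Least fixpoint reached:
  node 0: [-6,6]
  node 1: [-5,6]
  node 2: [-1,0]
  node 3: [-5,6]
  node 4: [-5,6]
  node 5: [-6,6]
  node 6: [-6,6]
  node 7: [1,5]

12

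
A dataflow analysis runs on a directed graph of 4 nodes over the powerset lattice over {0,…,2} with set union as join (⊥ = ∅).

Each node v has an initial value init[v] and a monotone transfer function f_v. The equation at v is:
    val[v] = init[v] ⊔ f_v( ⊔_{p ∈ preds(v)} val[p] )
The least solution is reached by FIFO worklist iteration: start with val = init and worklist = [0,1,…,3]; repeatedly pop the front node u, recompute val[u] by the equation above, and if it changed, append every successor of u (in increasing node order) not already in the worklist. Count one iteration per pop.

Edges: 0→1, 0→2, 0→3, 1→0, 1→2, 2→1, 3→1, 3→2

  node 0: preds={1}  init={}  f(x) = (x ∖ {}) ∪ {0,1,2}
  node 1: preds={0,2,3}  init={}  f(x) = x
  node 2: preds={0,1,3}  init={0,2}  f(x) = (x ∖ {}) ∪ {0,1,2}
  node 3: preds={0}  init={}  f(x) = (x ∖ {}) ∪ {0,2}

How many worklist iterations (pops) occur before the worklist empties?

7

Worklist (7 pops):
  #1 pop 0: in={} → {0,1,2} (was {}); enqueue []
  #2 pop 1: in={0,1,2} → {0,1,2} (was {}); enqueue [0]
  #3 pop 2: in={0,1,2} → {0,1,2} (was {0,2}); enqueue [1]
  #4 pop 3: in={0,1,2} → {0,1,2} (was {}); enqueue [2]
  #5 pop 0: in={0,1,2} → {0,1,2} (no change)
  #6 pop 1: in={0,1,2} → {0,1,2} (no change)
  #7 pop 2: in={0,1,2} → {0,1,2} (no change)

Fixpoint:
  val[0] = {0,1,2}
  val[1] = {0,1,2}
  val[2] = {0,1,2}
  val[3] = {0,1,2}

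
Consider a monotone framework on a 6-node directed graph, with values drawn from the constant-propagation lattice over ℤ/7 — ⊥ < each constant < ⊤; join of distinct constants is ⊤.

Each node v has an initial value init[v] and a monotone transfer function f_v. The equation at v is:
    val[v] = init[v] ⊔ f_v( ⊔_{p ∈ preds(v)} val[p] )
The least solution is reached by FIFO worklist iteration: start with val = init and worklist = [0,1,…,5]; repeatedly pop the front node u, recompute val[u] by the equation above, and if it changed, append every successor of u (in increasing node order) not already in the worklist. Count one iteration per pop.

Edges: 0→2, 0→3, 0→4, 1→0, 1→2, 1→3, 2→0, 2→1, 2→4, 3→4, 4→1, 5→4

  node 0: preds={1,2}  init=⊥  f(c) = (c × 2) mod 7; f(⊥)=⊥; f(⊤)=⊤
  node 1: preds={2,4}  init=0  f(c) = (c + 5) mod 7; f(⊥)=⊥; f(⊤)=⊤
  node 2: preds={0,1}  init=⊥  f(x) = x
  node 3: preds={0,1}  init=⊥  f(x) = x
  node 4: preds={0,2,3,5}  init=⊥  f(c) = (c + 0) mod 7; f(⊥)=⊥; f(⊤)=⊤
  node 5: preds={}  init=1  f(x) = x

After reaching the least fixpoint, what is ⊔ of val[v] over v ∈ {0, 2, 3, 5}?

⊤

Trace (14 dequeues):
  [1] u=0 | in 0 | out 0 | prev ⊥ | push {}
  [2] u=1 | in ⊥ | out 0 | ==
  [3] u=2 | in 0 | out 0 | prev ⊥ | push {0,1}
  [4] u=3 | in 0 | out 0 | prev ⊥ | push {}
  [5] u=4 | in ⊤ | out ⊤ | prev ⊥ | push {}
  [6] u=5 | in ⊥ | out 1 | ==
  [7] u=0 | in 0 | out 0 | ==
  [8] u=1 | in ⊤ | out ⊤ | prev 0 | push {0,2,3}
  [9] u=0 | in ⊤ | out ⊤ | prev 0 | push {4}
  [10] u=2 | in ⊤ | out ⊤ | prev 0 | push {0,1}
  [11] u=3 | in ⊤ | out ⊤ | prev 0 | push {}
  [12] u=4 | in ⊤ | out ⊤ | ==
  [13] u=0 | in ⊤ | out ⊤ | ==
  [14] u=1 | in ⊤ | out ⊤ | ==

Converged values:
  [0] ⊤
  [1] ⊤
  [2] ⊤
  [3] ⊤
  [4] ⊤
  [5] 1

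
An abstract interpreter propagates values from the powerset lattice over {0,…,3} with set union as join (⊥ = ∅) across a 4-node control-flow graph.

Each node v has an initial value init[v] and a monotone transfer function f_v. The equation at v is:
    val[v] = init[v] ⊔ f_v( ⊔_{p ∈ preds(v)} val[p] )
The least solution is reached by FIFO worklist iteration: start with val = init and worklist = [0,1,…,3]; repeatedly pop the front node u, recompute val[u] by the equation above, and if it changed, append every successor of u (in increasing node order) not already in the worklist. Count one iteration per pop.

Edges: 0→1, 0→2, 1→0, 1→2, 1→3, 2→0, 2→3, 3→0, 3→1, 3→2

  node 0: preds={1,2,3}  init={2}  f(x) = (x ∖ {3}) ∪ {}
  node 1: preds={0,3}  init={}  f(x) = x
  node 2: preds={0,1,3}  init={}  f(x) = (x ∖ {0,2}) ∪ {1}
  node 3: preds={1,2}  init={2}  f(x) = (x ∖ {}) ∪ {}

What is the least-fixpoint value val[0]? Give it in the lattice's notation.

{1,2}

Worklist (9 pops):
  #1 pop 0: in={2} → {2} (no change)
  #2 pop 1: in={2} → {2} (was {}); enqueue [0]
  #3 pop 2: in={2} → {1} (was {}); enqueue []
  #4 pop 3: in={1,2} → {1,2} (was {2}); enqueue [1,2]
  #5 pop 0: in={1,2} → {1,2} (was {2}); enqueue []
  #6 pop 1: in={1,2} → {1,2} (was {2}); enqueue [0,3]
  #7 pop 2: in={1,2} → {1} (no change)
  #8 pop 0: in={1,2} → {1,2} (no change)
  #9 pop 3: in={1,2} → {1,2} (no change)

Fixpoint:
  val[0] = {1,2}
  val[1] = {1,2}
  val[2] = {1}
  val[3] = {1,2}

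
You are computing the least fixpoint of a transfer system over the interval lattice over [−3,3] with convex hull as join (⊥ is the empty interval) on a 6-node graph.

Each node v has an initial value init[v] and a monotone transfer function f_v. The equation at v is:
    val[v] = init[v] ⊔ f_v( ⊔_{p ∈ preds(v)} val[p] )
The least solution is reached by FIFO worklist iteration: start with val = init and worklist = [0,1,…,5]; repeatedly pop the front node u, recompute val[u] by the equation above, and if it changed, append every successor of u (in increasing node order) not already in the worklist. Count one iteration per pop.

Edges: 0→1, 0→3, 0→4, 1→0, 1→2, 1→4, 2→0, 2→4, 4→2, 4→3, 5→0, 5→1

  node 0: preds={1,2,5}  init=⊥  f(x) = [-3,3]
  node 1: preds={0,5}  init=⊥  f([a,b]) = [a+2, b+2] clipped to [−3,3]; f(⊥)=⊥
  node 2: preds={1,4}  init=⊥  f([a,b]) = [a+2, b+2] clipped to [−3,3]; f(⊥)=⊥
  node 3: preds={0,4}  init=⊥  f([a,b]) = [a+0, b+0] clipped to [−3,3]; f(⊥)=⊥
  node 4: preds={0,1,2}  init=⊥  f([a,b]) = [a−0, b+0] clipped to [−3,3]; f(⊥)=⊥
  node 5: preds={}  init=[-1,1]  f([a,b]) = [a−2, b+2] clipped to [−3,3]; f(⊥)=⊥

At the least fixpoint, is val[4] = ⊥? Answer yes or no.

no

Worklist (11 pops):
  #1 pop 0: in=[-1,1] → [-3,3] (was ⊥); enqueue []
  #2 pop 1: in=[-3,3] → [-1,3] (was ⊥); enqueue [0]
  #3 pop 2: in=[-1,3] → [1,3] (was ⊥); enqueue []
  #4 pop 3: in=[-3,3] → [-3,3] (was ⊥); enqueue []
  #5 pop 4: in=[-3,3] → [-3,3] (was ⊥); enqueue [2,3]
  #6 pop 5: in=⊥ → [-1,1] (no change)
  #7 pop 0: in=[-1,3] → [-3,3] (no change)
  #8 pop 2: in=[-3,3] → [-1,3] (was [1,3]); enqueue [0,4]
  #9 pop 3: in=[-3,3] → [-3,3] (no change)
  #10 pop 0: in=[-1,3] → [-3,3] (no change)
  #11 pop 4: in=[-3,3] → [-3,3] (no change)

Fixpoint:
  val[0] = [-3,3]
  val[1] = [-1,3]
  val[2] = [-1,3]
  val[3] = [-3,3]
  val[4] = [-3,3]
  val[5] = [-1,1]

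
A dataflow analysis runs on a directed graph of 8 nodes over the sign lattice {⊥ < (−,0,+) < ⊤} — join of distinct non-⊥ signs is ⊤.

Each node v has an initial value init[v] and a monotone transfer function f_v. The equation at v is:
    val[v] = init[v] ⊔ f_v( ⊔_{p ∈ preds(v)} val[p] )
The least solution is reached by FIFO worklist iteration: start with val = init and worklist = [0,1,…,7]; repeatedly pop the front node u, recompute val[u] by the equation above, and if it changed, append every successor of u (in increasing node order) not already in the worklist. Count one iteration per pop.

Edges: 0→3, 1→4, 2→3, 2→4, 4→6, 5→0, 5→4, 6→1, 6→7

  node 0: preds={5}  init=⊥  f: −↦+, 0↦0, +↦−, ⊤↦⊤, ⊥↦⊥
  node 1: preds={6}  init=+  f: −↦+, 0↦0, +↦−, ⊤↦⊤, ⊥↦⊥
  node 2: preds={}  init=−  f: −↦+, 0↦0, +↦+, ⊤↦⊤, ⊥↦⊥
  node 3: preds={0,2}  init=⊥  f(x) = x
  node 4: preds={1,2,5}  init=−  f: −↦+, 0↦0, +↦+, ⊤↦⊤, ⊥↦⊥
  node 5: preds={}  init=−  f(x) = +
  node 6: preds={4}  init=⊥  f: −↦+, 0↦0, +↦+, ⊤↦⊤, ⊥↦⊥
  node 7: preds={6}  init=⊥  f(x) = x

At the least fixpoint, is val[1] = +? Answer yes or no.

no

Trace (13 dequeues):
  [1] u=0 | in − | out + | prev ⊥ | push {}
  [2] u=1 | in ⊥ | out + | ==
  [3] u=2 | in ⊥ | out − | ==
  [4] u=3 | in ⊤ | out ⊤ | prev ⊥ | push {}
  [5] u=4 | in ⊤ | out ⊤ | prev − | push {}
  [6] u=5 | in ⊥ | out ⊤ | prev − | push {0,4}
  [7] u=6 | in ⊤ | out ⊤ | prev ⊥ | push {1}
  [8] u=7 | in ⊤ | out ⊤ | prev ⊥ | push {}
  [9] u=0 | in ⊤ | out ⊤ | prev + | push {3}
  [10] u=4 | in ⊤ | out ⊤ | ==
  [11] u=1 | in ⊤ | out ⊤ | prev + | push {4}
  [12] u=3 | in ⊤ | out ⊤ | ==
  [13] u=4 | in ⊤ | out ⊤ | ==

Converged values:
  [0] ⊤
  [1] ⊤
  [2] −
  [3] ⊤
  [4] ⊤
  [5] ⊤
  [6] ⊤
  [7] ⊤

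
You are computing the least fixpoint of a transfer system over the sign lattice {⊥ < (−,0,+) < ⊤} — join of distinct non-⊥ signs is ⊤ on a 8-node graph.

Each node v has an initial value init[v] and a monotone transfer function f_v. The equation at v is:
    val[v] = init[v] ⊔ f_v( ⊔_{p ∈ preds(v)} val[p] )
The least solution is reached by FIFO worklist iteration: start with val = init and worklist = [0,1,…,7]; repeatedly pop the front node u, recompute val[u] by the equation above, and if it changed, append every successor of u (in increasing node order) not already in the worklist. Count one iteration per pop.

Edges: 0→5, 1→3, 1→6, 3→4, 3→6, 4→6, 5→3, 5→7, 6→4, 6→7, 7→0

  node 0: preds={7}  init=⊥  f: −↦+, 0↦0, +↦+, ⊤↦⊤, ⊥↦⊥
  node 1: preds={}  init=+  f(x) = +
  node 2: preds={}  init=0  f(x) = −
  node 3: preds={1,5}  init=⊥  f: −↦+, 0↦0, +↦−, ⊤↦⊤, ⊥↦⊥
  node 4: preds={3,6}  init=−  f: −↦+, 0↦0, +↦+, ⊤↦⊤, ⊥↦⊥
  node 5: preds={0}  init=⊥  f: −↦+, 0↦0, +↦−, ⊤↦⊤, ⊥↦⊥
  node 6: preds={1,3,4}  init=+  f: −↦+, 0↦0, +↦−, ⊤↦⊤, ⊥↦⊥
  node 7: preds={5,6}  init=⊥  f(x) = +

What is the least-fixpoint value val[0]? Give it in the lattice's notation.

+

Worklist (15 pops):
  #1 pop 0: in=⊥ → ⊥ (no change)
  #2 pop 1: in=⊥ → + (no change)
  #3 pop 2: in=⊥ → ⊤ (was 0); enqueue []
  #4 pop 3: in=+ → − (was ⊥); enqueue []
  #5 pop 4: in=⊤ → ⊤ (was −); enqueue []
  #6 pop 5: in=⊥ → ⊥ (no change)
  #7 pop 6: in=⊤ → ⊤ (was +); enqueue [4]
  #8 pop 7: in=⊤ → + (was ⊥); enqueue [0]
  #9 pop 4: in=⊤ → ⊤ (no change)
  #10 pop 0: in=+ → + (was ⊥); enqueue [5]
  #11 pop 5: in=+ → − (was ⊥); enqueue [3,7]
  #12 pop 3: in=⊤ → ⊤ (was −); enqueue [4,6]
  #13 pop 7: in=⊤ → + (no change)
  #14 pop 4: in=⊤ → ⊤ (no change)
  #15 pop 6: in=⊤ → ⊤ (no change)

Fixpoint:
  val[0] = +
  val[1] = +
  val[2] = ⊤
  val[3] = ⊤
  val[4] = ⊤
  val[5] = −
  val[6] = ⊤
  val[7] = +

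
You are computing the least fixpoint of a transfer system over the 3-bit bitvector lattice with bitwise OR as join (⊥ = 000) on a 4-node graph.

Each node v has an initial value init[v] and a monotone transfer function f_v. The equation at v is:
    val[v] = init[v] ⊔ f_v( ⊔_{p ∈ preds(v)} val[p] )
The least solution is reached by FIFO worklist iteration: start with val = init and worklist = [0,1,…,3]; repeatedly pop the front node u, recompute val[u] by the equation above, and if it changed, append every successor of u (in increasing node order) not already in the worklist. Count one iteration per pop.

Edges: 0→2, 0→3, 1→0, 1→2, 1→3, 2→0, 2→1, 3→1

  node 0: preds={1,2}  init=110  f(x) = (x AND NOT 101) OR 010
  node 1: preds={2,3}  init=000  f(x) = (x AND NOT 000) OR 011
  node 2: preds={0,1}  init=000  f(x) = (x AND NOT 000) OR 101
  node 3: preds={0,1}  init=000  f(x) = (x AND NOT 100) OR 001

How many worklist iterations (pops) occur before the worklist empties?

Worklist (9 pops):
  #1 pop 0: in=000 → 110 (no change)
  #2 pop 1: in=000 → 011 (was 000); enqueue [0]
  #3 pop 2: in=111 → 111 (was 000); enqueue [1]
  #4 pop 3: in=111 → 011 (was 000); enqueue []
  #5 pop 0: in=111 → 110 (no change)
  #6 pop 1: in=111 → 111 (was 011); enqueue [0,2,3]
  #7 pop 0: in=111 → 110 (no change)
  #8 pop 2: in=111 → 111 (no change)
  #9 pop 3: in=111 → 011 (no change)

Fixpoint:
  val[0] = 110
  val[1] = 111
  val[2] = 111
  val[3] = 011

9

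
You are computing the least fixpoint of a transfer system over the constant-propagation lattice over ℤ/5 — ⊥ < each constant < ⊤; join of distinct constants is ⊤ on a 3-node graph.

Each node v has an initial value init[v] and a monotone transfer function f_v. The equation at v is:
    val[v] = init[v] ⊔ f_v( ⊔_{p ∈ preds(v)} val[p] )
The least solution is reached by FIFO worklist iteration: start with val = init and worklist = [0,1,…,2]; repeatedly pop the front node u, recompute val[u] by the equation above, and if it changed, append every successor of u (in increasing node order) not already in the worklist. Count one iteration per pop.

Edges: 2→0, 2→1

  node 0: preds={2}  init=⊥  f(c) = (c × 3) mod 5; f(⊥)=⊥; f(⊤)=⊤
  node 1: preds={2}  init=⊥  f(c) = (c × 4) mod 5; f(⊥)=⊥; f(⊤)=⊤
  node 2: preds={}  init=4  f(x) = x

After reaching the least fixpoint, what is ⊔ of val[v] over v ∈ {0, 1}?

Iteration log — 3 steps:
  step 1. node 0  ⊔preds=4  new=2  old=⊥  +wl: 
  step 2. node 1  ⊔preds=4  new=1  old=⊥  +wl: 
  step 3. node 2  ⊔preds=⊥  new=4  stable

Least fixpoint reached:
  node 0: 2
  node 1: 1
  node 2: 4

⊤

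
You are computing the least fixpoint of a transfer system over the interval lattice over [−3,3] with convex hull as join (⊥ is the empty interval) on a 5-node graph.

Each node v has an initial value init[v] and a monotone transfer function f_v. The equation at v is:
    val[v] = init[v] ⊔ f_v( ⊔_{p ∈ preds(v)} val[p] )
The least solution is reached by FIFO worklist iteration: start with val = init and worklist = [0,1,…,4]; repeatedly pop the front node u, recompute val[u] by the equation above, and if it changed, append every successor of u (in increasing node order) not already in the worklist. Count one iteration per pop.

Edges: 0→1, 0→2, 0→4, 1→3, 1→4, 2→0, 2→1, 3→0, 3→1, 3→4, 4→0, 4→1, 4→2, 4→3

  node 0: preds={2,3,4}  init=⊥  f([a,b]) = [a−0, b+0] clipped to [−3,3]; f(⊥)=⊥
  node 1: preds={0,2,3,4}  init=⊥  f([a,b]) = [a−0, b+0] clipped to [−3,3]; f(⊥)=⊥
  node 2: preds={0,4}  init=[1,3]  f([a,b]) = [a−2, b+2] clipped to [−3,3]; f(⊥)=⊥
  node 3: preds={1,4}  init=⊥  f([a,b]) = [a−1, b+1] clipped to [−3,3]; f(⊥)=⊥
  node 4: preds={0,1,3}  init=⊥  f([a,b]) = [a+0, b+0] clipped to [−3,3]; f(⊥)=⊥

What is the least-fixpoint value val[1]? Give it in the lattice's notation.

Iteration log — 19 steps:
  step 1. node 0  ⊔preds=[1,3]  new=[1,3]  old=⊥  +wl: 
  step 2. node 1  ⊔preds=[1,3]  new=[1,3]  old=⊥  +wl: 
  step 3. node 2  ⊔preds=[1,3]  new=[-1,3]  old=[1,3]  +wl: 0,1
  step 4. node 3  ⊔preds=[1,3]  new=[0,3]  old=⊥  +wl: 
  step 5. node 4  ⊔preds=[0,3]  new=[0,3]  old=⊥  +wl: 2,3
  step 6. node 0  ⊔preds=[-1,3]  new=[-1,3]  old=[1,3]  +wl: 4
  step 7. node 1  ⊔preds=[-1,3]  new=[-1,3]  old=[1,3]  +wl: 
  step 8. node 2  ⊔preds=[-1,3]  new=[-3,3]  old=[-1,3]  +wl: 0,1
  step 9. node 3  ⊔preds=[-1,3]  new=[-2,3]  old=[0,3]  +wl: 
  step 10. node 4  ⊔preds=[-2,3]  new=[-2,3]  old=[0,3]  +wl: 2,3
  step 11. node 0  ⊔preds=[-3,3]  new=[-3,3]  old=[-1,3]  +wl: 4
  step 12. node 1  ⊔preds=[-3,3]  new=[-3,3]  old=[-1,3]  +wl: 
  step 13. node 2  ⊔preds=[-3,3]  new=[-3,3]  stable
  step 14. node 3  ⊔preds=[-3,3]  new=[-3,3]  old=[-2,3]  +wl: 0,1
  step 15. node 4  ⊔preds=[-3,3]  new=[-3,3]  old=[-2,3]  +wl: 2,3
  step 16. node 0  ⊔preds=[-3,3]  new=[-3,3]  stable
  step 17. node 1  ⊔preds=[-3,3]  new=[-3,3]  stable
  step 18. node 2  ⊔preds=[-3,3]  new=[-3,3]  stable
  step 19. node 3  ⊔preds=[-3,3]  new=[-3,3]  stable

Least fixpoint reached:
  node 0: [-3,3]
  node 1: [-3,3]
  node 2: [-3,3]
  node 3: [-3,3]
  node 4: [-3,3]

[-3,3]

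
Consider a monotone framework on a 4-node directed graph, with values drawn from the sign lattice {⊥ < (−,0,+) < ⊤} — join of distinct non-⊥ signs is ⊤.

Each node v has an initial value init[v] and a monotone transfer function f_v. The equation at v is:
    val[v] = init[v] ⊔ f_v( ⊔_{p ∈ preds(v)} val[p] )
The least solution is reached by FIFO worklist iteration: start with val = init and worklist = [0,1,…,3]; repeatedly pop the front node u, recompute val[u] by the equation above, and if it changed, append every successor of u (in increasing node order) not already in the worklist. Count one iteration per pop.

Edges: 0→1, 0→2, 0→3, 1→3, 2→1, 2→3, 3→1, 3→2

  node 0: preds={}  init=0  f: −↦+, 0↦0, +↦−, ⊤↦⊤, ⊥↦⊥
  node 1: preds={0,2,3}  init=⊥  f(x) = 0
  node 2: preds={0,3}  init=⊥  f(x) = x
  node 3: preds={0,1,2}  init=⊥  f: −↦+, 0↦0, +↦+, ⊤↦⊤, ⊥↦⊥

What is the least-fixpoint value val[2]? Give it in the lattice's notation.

Worklist (6 pops):
  #1 pop 0: in=⊥ → 0 (no change)
  #2 pop 1: in=0 → 0 (was ⊥); enqueue []
  #3 pop 2: in=0 → 0 (was ⊥); enqueue [1]
  #4 pop 3: in=0 → 0 (was ⊥); enqueue [2]
  #5 pop 1: in=0 → 0 (no change)
  #6 pop 2: in=0 → 0 (no change)

Fixpoint:
  val[0] = 0
  val[1] = 0
  val[2] = 0
  val[3] = 0

0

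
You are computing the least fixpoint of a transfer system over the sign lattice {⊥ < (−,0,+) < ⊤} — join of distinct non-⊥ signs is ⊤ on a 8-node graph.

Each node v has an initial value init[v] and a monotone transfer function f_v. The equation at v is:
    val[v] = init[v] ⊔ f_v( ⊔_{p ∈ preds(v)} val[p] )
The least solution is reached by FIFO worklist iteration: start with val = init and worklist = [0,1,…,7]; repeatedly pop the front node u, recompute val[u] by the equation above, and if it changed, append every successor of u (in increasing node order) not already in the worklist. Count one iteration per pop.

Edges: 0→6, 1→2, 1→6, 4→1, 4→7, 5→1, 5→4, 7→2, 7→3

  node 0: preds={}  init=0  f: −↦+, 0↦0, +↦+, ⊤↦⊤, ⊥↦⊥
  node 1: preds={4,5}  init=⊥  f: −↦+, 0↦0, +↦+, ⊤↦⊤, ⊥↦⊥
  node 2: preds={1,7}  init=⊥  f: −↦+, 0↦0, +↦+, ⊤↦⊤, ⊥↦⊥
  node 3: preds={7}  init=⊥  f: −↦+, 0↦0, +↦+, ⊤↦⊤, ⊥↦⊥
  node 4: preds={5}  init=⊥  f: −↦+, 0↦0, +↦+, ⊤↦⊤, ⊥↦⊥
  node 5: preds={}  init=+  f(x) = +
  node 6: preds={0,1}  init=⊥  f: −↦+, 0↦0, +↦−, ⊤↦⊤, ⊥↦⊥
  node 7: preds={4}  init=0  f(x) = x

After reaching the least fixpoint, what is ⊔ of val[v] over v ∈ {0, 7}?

⊤

Trace (11 dequeues):
  [1] u=0 | in ⊥ | out 0 | ==
  [2] u=1 | in + | out + | prev ⊥ | push {}
  [3] u=2 | in ⊤ | out ⊤ | prev ⊥ | push {}
  [4] u=3 | in 0 | out 0 | prev ⊥ | push {}
  [5] u=4 | in + | out + | prev ⊥ | push {1}
  [6] u=5 | in ⊥ | out + | ==
  [7] u=6 | in ⊤ | out ⊤ | prev ⊥ | push {}
  [8] u=7 | in + | out ⊤ | prev 0 | push {2,3}
  [9] u=1 | in + | out + | ==
  [10] u=2 | in ⊤ | out ⊤ | ==
  [11] u=3 | in ⊤ | out ⊤ | prev 0 | push {}

Converged values:
  [0] 0
  [1] +
  [2] ⊤
  [3] ⊤
  [4] +
  [5] +
  [6] ⊤
  [7] ⊤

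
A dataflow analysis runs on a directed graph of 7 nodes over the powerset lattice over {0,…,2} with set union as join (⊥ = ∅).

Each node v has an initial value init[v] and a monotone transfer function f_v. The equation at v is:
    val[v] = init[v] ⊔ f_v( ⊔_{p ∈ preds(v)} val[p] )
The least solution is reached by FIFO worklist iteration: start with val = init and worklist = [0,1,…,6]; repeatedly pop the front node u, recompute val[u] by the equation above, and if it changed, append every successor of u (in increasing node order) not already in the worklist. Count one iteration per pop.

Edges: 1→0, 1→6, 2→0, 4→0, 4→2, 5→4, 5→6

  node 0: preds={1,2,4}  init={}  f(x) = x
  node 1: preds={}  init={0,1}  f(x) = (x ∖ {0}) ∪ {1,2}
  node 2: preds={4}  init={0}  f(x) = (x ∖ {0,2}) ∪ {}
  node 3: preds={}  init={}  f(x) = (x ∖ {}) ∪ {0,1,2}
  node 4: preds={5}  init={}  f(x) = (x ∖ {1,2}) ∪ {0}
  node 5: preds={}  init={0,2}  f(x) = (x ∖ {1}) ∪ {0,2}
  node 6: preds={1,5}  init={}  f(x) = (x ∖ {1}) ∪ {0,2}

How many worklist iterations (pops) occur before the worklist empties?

9

Iteration log — 9 steps:
  step 1. node 0  ⊔preds={0,1}  new={0,1}  old={}  +wl: 
  step 2. node 1  ⊔preds={}  new={0,1,2}  old={0,1}  +wl: 0
  step 3. node 2  ⊔preds={}  new={0}  stable
  step 4. node 3  ⊔preds={}  new={0,1,2}  old={}  +wl: 
  step 5. node 4  ⊔preds={0,2}  new={0}  old={}  +wl: 2
  step 6. node 5  ⊔preds={}  new={0,2}  stable
  step 7. node 6  ⊔preds={0,1,2}  new={0,2}  old={}  +wl: 
  step 8. node 0  ⊔preds={0,1,2}  new={0,1,2}  old={0,1}  +wl: 
  step 9. node 2  ⊔preds={0}  new={0}  stable

Least fixpoint reached:
  node 0: {0,1,2}
  node 1: {0,1,2}
  node 2: {0}
  node 3: {0,1,2}
  node 4: {0}
  node 5: {0,2}
  node 6: {0,2}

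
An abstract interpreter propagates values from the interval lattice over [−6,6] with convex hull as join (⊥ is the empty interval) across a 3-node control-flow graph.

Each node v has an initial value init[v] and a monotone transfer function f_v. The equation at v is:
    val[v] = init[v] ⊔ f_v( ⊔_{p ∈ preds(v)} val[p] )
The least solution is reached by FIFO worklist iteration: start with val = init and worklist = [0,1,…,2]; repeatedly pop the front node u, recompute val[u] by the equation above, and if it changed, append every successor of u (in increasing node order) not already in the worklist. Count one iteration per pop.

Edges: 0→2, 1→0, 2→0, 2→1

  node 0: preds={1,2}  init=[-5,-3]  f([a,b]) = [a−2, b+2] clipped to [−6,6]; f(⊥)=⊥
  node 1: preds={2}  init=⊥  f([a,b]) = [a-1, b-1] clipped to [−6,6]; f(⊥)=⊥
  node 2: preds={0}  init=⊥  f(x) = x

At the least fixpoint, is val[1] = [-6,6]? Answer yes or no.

Trace (21 dequeues):
  [1] u=0 | in ⊥ | out [-5,-3] | ==
  [2] u=1 | in ⊥ | out ⊥ | ==
  [3] u=2 | in [-5,-3] | out [-5,-3] | prev ⊥ | push {0,1}
  [4] u=0 | in [-5,-3] | out [-6,-1] | prev [-5,-3] | push {2}
  [5] u=1 | in [-5,-3] | out [-6,-4] | prev ⊥ | push {0}
  [6] u=2 | in [-6,-1] | out [-6,-1] | prev [-5,-3] | push {1}
  [7] u=0 | in [-6,-1] | out [-6,1] | prev [-6,-1] | push {2}
  [8] u=1 | in [-6,-1] | out [-6,-2] | prev [-6,-4] | push {0}
  [9] u=2 | in [-6,1] | out [-6,1] | prev [-6,-1] | push {1}
  [10] u=0 | in [-6,1] | out [-6,3] | prev [-6,1] | push {2}
  [11] u=1 | in [-6,1] | out [-6,0] | prev [-6,-2] | push {0}
  [12] u=2 | in [-6,3] | out [-6,3] | prev [-6,1] | push {1}
  [13] u=0 | in [-6,3] | out [-6,5] | prev [-6,3] | push {2}
  [14] u=1 | in [-6,3] | out [-6,2] | prev [-6,0] | push {0}
  [15] u=2 | in [-6,5] | out [-6,5] | prev [-6,3] | push {1}
  [16] u=0 | in [-6,5] | out [-6,6] | prev [-6,5] | push {2}
  [17] u=1 | in [-6,5] | out [-6,4] | prev [-6,2] | push {0}
  [18] u=2 | in [-6,6] | out [-6,6] | prev [-6,5] | push {1}
  [19] u=0 | in [-6,6] | out [-6,6] | ==
  [20] u=1 | in [-6,6] | out [-6,5] | prev [-6,4] | push {0}
  [21] u=0 | in [-6,6] | out [-6,6] | ==

Converged values:
  [0] [-6,6]
  [1] [-6,5]
  [2] [-6,6]

no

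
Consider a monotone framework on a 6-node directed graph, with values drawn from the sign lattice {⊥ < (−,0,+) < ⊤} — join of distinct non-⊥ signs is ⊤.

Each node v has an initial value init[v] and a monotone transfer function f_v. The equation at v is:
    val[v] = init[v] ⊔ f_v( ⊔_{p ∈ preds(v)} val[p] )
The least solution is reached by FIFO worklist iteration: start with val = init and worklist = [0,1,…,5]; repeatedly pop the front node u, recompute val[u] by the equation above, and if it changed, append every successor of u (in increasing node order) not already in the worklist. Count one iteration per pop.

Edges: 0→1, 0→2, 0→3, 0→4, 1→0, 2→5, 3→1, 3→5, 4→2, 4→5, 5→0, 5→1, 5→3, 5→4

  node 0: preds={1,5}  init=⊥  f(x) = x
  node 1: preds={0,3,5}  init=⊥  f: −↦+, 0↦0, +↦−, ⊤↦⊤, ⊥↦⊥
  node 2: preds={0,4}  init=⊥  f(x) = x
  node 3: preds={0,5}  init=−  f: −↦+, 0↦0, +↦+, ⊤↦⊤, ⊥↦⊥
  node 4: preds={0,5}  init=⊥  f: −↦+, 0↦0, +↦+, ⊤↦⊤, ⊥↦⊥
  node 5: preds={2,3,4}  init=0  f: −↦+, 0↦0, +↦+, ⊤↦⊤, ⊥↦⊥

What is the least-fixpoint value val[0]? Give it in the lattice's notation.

⊤

Worklist (13 pops):
  #1 pop 0: in=0 → 0 (was ⊥); enqueue []
  #2 pop 1: in=⊤ → ⊤ (was ⊥); enqueue [0]
  #3 pop 2: in=0 → 0 (was ⊥); enqueue []
  #4 pop 3: in=0 → ⊤ (was −); enqueue [1]
  #5 pop 4: in=0 → 0 (was ⊥); enqueue [2]
  #6 pop 5: in=⊤ → ⊤ (was 0); enqueue [3,4]
  #7 pop 0: in=⊤ → ⊤ (was 0); enqueue []
  #8 pop 1: in=⊤ → ⊤ (no change)
  #9 pop 2: in=⊤ → ⊤ (was 0); enqueue [5]
  #10 pop 3: in=⊤ → ⊤ (no change)
  #11 pop 4: in=⊤ → ⊤ (was 0); enqueue [2]
  #12 pop 5: in=⊤ → ⊤ (no change)
  #13 pop 2: in=⊤ → ⊤ (no change)

Fixpoint:
  val[0] = ⊤
  val[1] = ⊤
  val[2] = ⊤
  val[3] = ⊤
  val[4] = ⊤
  val[5] = ⊤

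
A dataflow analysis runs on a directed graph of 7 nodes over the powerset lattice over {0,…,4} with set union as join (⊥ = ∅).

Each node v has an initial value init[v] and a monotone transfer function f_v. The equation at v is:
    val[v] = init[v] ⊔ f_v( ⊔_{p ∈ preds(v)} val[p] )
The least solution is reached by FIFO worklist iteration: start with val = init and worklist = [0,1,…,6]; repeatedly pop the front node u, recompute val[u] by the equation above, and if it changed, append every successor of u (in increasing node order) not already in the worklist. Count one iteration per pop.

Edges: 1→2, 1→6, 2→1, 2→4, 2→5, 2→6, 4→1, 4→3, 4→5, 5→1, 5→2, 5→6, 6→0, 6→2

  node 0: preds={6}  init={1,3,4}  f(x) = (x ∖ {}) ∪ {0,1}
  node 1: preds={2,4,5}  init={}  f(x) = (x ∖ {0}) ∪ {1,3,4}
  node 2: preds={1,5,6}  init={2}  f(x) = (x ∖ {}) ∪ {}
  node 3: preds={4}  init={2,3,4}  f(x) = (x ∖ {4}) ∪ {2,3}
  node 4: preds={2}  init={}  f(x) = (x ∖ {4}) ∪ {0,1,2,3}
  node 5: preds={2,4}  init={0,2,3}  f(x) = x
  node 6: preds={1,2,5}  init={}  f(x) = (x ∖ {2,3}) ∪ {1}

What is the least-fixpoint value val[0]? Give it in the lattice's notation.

Iteration log — 11 steps:
  step 1. node 0  ⊔preds={}  new={0,1,3,4}  old={1,3,4}  +wl: 
  step 2. node 1  ⊔preds={0,2,3}  new={1,2,3,4}  old={}  +wl: 
  step 3. node 2  ⊔preds={0,1,2,3,4}  new={0,1,2,3,4}  old={2}  +wl: 1
  step 4. node 3  ⊔preds={}  new={2,3,4}  stable
  step 5. node 4  ⊔preds={0,1,2,3,4}  new={0,1,2,3}  old={}  +wl: 3
  step 6. node 5  ⊔preds={0,1,2,3,4}  new={0,1,2,3,4}  old={0,2,3}  +wl: 2
  step 7. node 6  ⊔preds={0,1,2,3,4}  new={0,1,4}  old={}  +wl: 0
  step 8. node 1  ⊔preds={0,1,2,3,4}  new={1,2,3,4}  stable
  step 9. node 3  ⊔preds={0,1,2,3}  new={0,1,2,3,4}  old={2,3,4}  +wl: 
  step 10. node 2  ⊔preds={0,1,2,3,4}  new={0,1,2,3,4}  stable
  step 11. node 0  ⊔preds={0,1,4}  new={0,1,3,4}  stable

Least fixpoint reached:
  node 0: {0,1,3,4}
  node 1: {1,2,3,4}
  node 2: {0,1,2,3,4}
  node 3: {0,1,2,3,4}
  node 4: {0,1,2,3}
  node 5: {0,1,2,3,4}
  node 6: {0,1,4}

{0,1,3,4}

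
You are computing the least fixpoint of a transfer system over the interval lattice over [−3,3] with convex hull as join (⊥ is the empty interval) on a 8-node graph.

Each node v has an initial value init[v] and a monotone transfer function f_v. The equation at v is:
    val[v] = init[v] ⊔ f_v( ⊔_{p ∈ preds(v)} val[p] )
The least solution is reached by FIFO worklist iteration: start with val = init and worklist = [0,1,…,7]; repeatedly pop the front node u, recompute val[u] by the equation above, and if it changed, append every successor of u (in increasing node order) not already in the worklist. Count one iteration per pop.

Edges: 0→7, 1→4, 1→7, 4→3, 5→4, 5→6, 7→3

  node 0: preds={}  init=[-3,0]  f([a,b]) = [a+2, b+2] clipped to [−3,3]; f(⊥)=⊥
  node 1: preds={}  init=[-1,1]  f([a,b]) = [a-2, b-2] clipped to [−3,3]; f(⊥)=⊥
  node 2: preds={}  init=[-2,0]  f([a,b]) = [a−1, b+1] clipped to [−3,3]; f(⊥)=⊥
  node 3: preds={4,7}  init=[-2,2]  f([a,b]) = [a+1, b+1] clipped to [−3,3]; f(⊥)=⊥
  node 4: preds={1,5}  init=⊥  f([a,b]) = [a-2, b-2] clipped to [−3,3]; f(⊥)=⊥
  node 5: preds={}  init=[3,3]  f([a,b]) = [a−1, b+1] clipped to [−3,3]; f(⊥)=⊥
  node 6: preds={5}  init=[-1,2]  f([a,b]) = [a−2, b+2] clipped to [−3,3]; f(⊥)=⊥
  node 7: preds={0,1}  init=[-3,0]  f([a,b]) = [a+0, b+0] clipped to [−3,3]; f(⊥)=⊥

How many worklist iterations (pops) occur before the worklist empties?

9

Trace (9 dequeues):
  [1] u=0 | in ⊥ | out [-3,0] | ==
  [2] u=1 | in ⊥ | out [-1,1] | ==
  [3] u=2 | in ⊥ | out [-2,0] | ==
  [4] u=3 | in [-3,0] | out [-2,2] | ==
  [5] u=4 | in [-1,3] | out [-3,1] | prev ⊥ | push {3}
  [6] u=5 | in ⊥ | out [3,3] | ==
  [7] u=6 | in [3,3] | out [-1,3] | prev [-1,2] | push {}
  [8] u=7 | in [-3,1] | out [-3,1] | prev [-3,0] | push {}
  [9] u=3 | in [-3,1] | out [-2,2] | ==

Converged values:
  [0] [-3,0]
  [1] [-1,1]
  [2] [-2,0]
  [3] [-2,2]
  [4] [-3,1]
  [5] [3,3]
  [6] [-1,3]
  [7] [-3,1]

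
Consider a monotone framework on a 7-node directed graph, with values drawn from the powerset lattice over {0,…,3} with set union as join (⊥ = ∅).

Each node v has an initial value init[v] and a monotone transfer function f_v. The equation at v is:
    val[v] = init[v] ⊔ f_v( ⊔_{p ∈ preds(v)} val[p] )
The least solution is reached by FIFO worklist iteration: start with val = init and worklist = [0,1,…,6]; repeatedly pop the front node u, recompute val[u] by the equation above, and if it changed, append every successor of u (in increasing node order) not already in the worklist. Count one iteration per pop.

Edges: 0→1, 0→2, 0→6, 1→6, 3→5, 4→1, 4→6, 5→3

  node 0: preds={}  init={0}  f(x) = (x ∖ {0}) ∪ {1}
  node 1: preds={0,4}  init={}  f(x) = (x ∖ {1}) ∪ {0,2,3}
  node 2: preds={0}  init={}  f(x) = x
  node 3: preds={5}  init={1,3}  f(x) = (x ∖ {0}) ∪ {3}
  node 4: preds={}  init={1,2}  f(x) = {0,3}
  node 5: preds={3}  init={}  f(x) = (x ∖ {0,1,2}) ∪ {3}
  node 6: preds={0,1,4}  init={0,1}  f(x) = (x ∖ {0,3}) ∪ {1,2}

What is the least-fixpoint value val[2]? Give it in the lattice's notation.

{0,1}

Worklist (9 pops):
  #1 pop 0: in={} → {0,1} (was {0}); enqueue []
  #2 pop 1: in={0,1,2} → {0,2,3} (was {}); enqueue []
  #3 pop 2: in={0,1} → {0,1} (was {}); enqueue []
  #4 pop 3: in={} → {1,3} (no change)
  #5 pop 4: in={} → {0,1,2,3} (was {1,2}); enqueue [1]
  #6 pop 5: in={1,3} → {3} (was {}); enqueue [3]
  #7 pop 6: in={0,1,2,3} → {0,1,2} (was {0,1}); enqueue []
  #8 pop 1: in={0,1,2,3} → {0,2,3} (no change)
  #9 pop 3: in={3} → {1,3} (no change)

Fixpoint:
  val[0] = {0,1}
  val[1] = {0,2,3}
  val[2] = {0,1}
  val[3] = {1,3}
  val[4] = {0,1,2,3}
  val[5] = {3}
  val[6] = {0,1,2}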